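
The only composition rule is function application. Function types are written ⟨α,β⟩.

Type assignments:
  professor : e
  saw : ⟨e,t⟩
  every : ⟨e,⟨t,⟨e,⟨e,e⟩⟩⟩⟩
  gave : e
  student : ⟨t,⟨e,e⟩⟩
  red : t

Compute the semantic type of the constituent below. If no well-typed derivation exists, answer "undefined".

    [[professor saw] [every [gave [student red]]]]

[professor saw] — saw of type ⟨e,t⟩ combines with professor of type e: type t.
[student red] — student of type ⟨t,⟨e,e⟩⟩ combines with red of type t: type ⟨e,e⟩.
[gave [student red]] — [student red] of type ⟨e,e⟩ combines with gave of type e: type e.
[every [gave [student red]]] — every of type ⟨e,⟨t,⟨e,⟨e,e⟩⟩⟩⟩ combines with [gave [student red]] of type e: type ⟨t,⟨e,⟨e,e⟩⟩⟩.
[[professor saw] [every [gave [student red]]]] — [every [gave [student red]]] of type ⟨t,⟨e,⟨e,e⟩⟩⟩ combines with [professor saw] of type t: type ⟨e,⟨e,e⟩⟩.

⟨e,⟨e,e⟩⟩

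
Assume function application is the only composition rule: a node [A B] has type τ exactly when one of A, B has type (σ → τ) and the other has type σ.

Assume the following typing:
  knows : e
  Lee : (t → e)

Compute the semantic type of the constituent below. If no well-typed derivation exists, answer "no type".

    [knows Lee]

[knows Lee]: e with (t → e) — neither is a function whose domain matches the other; composition fails here.

no type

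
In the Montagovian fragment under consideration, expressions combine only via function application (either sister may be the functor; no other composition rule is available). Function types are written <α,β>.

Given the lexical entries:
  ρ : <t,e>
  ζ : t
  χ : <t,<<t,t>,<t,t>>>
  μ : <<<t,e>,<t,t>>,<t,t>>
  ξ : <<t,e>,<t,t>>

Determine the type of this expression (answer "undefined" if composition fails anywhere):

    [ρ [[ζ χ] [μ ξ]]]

undefined

At [ζ χ], χ : <t,<<t,t>,<t,t>>> takes ζ : t, giving <<t,t>,<t,t>>.
At [μ ξ], μ : <<<t,e>,<t,t>>,<t,t>> takes ξ : <<t,e>,<t,t>>, giving <t,t>.
At [[ζ χ] [μ ξ]], [ζ χ] : <<t,t>,<t,t>> takes [μ ξ] : <t,t>, giving <t,t>.
[ρ [[ζ χ] [μ ξ]]]: <t,e> with <t,t> — neither is a function whose domain matches the other; composition fails here.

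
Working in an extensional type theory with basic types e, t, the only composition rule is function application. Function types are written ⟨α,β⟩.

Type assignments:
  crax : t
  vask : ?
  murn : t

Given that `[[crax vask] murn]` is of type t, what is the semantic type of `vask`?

[[crax vask] murn] is required to be t. murn : t cannot yield t as functor, so [crax vask] : ⟨t,t⟩.
[crax vask] is required to be ⟨t,t⟩. crax : t cannot yield ⟨t,t⟩ as functor, so vask : ⟨t,⟨t,t⟩⟩.

⟨t,⟨t,t⟩⟩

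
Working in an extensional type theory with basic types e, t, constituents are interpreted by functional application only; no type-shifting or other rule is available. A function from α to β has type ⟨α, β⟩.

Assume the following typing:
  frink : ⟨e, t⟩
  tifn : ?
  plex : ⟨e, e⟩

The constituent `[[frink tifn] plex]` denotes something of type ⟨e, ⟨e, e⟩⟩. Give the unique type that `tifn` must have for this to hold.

⟨⟨e, t⟩, ⟨⟨e, e⟩, ⟨e, ⟨e, e⟩⟩⟩⟩

[[frink tifn] plex] must have type ⟨e, ⟨e, e⟩⟩. The sister plex has type ⟨e, e⟩; that is not a function onto ⟨e, ⟨e, e⟩⟩, so [frink tifn] must be the functor, of type ⟨⟨e, e⟩, ⟨e, ⟨e, e⟩⟩⟩.
[frink tifn] must have type ⟨⟨e, e⟩, ⟨e, ⟨e, e⟩⟩⟩. The sister frink has type ⟨e, t⟩; that is not a function onto ⟨⟨e, e⟩, ⟨e, ⟨e, e⟩⟩⟩, so tifn must be the functor, of type ⟨⟨e, t⟩, ⟨⟨e, e⟩, ⟨e, ⟨e, e⟩⟩⟩⟩.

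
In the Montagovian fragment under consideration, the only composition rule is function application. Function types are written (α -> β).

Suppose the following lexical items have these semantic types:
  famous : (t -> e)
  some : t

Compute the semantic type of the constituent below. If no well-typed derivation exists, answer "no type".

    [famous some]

At [famous some], famous : (t -> e) takes some : t, giving e.

e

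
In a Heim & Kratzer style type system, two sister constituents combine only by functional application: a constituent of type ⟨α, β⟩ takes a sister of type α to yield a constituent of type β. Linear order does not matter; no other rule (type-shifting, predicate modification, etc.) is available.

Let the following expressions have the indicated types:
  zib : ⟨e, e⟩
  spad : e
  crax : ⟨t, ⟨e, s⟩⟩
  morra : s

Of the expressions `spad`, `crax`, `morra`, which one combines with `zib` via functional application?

spad — combines: zib : ⟨e, e⟩ takes spad : e as argument, giving e.
crax : ⟨t, ⟨e, s⟩⟩ — zib needs e; crax needs t; neither fits.
morra : s — zib needs e; morra needs nothing (atomic); neither fits.

spad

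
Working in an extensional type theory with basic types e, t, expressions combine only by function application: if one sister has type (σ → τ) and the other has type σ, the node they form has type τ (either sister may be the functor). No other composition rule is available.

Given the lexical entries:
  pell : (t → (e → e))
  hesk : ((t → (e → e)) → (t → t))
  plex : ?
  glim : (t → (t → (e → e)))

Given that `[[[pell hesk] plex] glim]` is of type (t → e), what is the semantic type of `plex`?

[[[pell hesk] plex] glim] is required to be (t → e). glim : (t → (t → (e → e))) cannot yield (t → e) as functor, so [[pell hesk] plex] : ((t → (t → (e → e))) → (t → e)).
[[pell hesk] plex] is required to be ((t → (t → (e → e))) → (t → e)). [pell hesk] : (t → t) cannot yield ((t → (t → (e → e))) → (t → e)) as functor, so plex : ((t → t) → ((t → (t → (e → e))) → (t → e))).

((t → t) → ((t → (t → (e → e))) → (t → e)))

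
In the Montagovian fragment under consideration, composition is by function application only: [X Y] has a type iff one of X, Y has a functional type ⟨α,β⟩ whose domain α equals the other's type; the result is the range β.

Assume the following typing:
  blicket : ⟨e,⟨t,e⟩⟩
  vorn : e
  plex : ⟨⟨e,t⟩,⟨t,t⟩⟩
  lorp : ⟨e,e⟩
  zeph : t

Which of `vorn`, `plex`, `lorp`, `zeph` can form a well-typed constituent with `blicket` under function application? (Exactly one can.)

vorn — combines: blicket : ⟨e,⟨t,e⟩⟩ takes vorn : e as argument, giving ⟨t,e⟩.
plex : ⟨⟨e,t⟩,⟨t,t⟩⟩ — blicket needs e; plex needs ⟨e,t⟩; neither fits.
lorp : ⟨e,e⟩ — blicket needs e; lorp needs e; neither fits.
zeph : t — blicket needs e; zeph needs nothing (atomic); neither fits.

vorn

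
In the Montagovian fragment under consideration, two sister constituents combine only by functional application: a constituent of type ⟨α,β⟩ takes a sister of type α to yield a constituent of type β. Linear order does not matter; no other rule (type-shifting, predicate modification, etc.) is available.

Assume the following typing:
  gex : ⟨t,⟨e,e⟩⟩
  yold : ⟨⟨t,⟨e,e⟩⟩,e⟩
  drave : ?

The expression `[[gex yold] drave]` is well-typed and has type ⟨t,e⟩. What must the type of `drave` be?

⟨e,⟨t,e⟩⟩

[[gex yold] drave] must have type ⟨t,e⟩. The sister [gex yold] has type e; that is not a function onto ⟨t,e⟩, so drave must be the functor, of type ⟨e,⟨t,e⟩⟩.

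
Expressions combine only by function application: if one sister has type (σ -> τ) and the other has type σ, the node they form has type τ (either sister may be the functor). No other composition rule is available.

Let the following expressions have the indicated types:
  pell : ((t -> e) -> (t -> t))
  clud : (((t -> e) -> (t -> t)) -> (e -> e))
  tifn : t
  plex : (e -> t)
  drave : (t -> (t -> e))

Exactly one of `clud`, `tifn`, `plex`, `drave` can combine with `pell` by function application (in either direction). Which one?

clud — combines: clud : (((t -> e) -> (t -> t)) -> (e -> e)) takes pell : ((t -> e) -> (t -> t)) as argument, giving (e -> e).
tifn : t — no; pell wants (t -> e), and tifn wants nothing (atomic).
plex : (e -> t) — no; pell wants (t -> e), and plex wants e.
drave : (t -> (t -> e)) — no; pell wants (t -> e), and drave wants t.

clud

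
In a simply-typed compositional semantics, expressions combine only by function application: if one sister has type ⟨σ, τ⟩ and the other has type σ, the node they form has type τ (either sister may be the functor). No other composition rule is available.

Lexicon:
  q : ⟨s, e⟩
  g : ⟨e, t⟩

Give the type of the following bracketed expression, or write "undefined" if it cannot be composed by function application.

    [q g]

[q g]: ⟨s, e⟩ and ⟨e, t⟩ cannot combine by function application — type clash.

undefined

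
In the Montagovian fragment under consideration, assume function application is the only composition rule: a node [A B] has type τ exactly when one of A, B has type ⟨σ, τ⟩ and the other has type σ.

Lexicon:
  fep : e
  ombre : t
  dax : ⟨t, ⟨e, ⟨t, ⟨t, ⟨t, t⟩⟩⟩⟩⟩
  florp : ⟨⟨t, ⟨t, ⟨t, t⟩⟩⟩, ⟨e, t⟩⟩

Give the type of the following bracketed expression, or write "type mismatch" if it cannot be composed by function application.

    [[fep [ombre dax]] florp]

[ombre dax]: dax is ⟨t, ⟨e, ⟨t, ⟨t, ⟨t, t⟩⟩⟩⟩⟩, ombre is t; result ⟨e, ⟨t, ⟨t, ⟨t, t⟩⟩⟩⟩.
[fep [ombre dax]]: [ombre dax] is ⟨e, ⟨t, ⟨t, ⟨t, t⟩⟩⟩⟩, fep is e; result ⟨t, ⟨t, ⟨t, t⟩⟩⟩.
[[fep [ombre dax]] florp]: florp is ⟨⟨t, ⟨t, ⟨t, t⟩⟩⟩, ⟨e, t⟩⟩, [fep [ombre dax]] is ⟨t, ⟨t, ⟨t, t⟩⟩⟩; result ⟨e, t⟩.

⟨e, t⟩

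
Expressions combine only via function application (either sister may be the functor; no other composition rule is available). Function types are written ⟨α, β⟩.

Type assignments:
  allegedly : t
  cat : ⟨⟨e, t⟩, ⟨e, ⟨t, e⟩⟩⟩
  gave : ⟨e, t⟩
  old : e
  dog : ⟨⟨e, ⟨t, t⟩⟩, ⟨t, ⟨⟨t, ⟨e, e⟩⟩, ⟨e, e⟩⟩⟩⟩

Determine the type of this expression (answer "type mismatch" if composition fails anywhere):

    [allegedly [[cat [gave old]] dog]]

At [gave old], gave : ⟨e, t⟩ takes old : e, giving t.
At [cat [gave old]]: neither ⟨⟨e, t⟩, ⟨e, ⟨t, e⟩⟩⟩ nor t can take the other as argument; the node is ill-typed.

type mismatch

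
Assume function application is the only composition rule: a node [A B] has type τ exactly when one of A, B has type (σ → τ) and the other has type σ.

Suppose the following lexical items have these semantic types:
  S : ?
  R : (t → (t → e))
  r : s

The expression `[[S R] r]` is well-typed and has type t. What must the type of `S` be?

[[S R] r] is required to be t. r : s cannot yield t as functor, so [S R] : (s → t).
[S R] is required to be (s → t). R : (t → (t → e)) cannot yield (s → t) as functor, so S : ((t → (t → e)) → (s → t)).

((t → (t → e)) → (s → t))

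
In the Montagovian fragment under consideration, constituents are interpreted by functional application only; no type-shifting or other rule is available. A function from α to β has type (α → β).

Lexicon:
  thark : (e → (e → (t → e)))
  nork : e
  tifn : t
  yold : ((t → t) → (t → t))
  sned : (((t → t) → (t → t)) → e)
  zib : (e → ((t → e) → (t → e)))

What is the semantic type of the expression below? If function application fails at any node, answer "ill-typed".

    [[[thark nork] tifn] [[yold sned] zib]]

At [thark nork], thark : (e → (e → (t → e))) takes nork : e, giving (e → (t → e)).
At [[thark nork] tifn]: neither (e → (t → e)) nor t can take the other as argument; the node is ill-typed.

ill-typed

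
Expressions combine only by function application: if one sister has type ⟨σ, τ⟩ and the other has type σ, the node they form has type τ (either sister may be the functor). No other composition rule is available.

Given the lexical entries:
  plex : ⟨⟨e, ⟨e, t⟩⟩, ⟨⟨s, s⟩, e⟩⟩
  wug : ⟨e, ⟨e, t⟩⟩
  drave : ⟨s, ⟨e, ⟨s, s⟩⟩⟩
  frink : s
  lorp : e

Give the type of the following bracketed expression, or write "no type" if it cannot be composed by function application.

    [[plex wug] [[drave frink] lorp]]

e

[plex wug]: plex is ⟨⟨e, ⟨e, t⟩⟩, ⟨⟨s, s⟩, e⟩⟩, wug is ⟨e, ⟨e, t⟩⟩; result ⟨⟨s, s⟩, e⟩.
[drave frink]: drave is ⟨s, ⟨e, ⟨s, s⟩⟩⟩, frink is s; result ⟨e, ⟨s, s⟩⟩.
[[drave frink] lorp]: [drave frink] is ⟨e, ⟨s, s⟩⟩, lorp is e; result ⟨s, s⟩.
[[plex wug] [[drave frink] lorp]]: [plex wug] is ⟨⟨s, s⟩, e⟩, [[drave frink] lorp] is ⟨s, s⟩; result e.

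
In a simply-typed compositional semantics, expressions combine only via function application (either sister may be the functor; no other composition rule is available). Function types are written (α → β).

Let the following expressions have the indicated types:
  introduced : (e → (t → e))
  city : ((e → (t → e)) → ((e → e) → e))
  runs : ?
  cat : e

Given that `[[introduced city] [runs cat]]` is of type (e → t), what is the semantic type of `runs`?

At [[introduced city] [runs cat]] (required: (e → t)): [introduced city] is ((e → e) → e), which is not a function with range (e → t); hence [runs cat] is the functor — type (((e → e) → e) → (e → t)).
At [runs cat] (required: (((e → e) → e) → (e → t))): cat is e, which is not a function with range (((e → e) → e) → (e → t)); hence runs is the functor — type (e → (((e → e) → e) → (e → t))).

(e → (((e → e) → e) → (e → t)))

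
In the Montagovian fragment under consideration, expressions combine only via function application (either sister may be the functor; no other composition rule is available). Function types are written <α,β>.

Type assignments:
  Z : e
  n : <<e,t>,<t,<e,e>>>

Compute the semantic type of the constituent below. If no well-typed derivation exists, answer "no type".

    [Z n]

no type

At [Z n]: neither e nor <<e,t>,<t,<e,e>>> can take the other as argument; the node is ill-typed.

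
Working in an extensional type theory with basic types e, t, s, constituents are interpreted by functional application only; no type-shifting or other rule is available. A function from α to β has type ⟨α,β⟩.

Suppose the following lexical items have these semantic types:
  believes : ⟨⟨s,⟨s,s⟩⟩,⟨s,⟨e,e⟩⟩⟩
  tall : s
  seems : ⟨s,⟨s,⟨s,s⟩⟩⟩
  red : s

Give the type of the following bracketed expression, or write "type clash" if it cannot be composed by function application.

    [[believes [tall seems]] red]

⟨e,e⟩

[tall seems]: ⟨s,⟨s,⟨s,s⟩⟩⟩ applied to s yields ⟨s,⟨s,s⟩⟩.
[believes [tall seems]]: ⟨⟨s,⟨s,s⟩⟩,⟨s,⟨e,e⟩⟩⟩ applied to ⟨s,⟨s,s⟩⟩ yields ⟨s,⟨e,e⟩⟩.
[[believes [tall seems]] red]: ⟨s,⟨e,e⟩⟩ applied to s yields ⟨e,e⟩.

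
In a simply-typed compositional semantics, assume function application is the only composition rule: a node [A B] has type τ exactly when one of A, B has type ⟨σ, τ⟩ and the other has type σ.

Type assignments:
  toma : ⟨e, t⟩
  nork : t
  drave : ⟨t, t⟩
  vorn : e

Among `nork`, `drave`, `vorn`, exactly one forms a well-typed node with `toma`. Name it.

vorn

nork : t — no; toma wants e, and nork wants nothing (atomic).
drave : ⟨t, t⟩ — no; toma wants e, and drave wants t.
vorn — combines: toma : ⟨e, t⟩ takes vorn : e as argument, giving t.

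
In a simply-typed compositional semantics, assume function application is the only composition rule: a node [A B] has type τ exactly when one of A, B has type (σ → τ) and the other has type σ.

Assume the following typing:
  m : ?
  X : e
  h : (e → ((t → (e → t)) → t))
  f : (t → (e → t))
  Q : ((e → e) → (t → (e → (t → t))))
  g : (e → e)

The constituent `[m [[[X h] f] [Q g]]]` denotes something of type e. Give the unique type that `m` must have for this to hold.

[m [[[X h] f] [Q g]]] is required to be e. [[[X h] f] [Q g]] : (e → (t → t)) cannot yield e as functor, so m : ((e → (t → t)) → e).

((e → (t → t)) → e)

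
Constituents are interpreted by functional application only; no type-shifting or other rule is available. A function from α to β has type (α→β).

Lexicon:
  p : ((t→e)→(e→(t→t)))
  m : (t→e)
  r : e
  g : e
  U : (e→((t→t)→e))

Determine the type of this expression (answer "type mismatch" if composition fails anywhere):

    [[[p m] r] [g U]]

e

[p m]: functor p : ((t→e)→(e→(t→t))), argument m : (t→e); result (e→(t→t)).
[[p m] r]: functor [p m] : (e→(t→t)), argument r : e; result (t→t).
[g U]: functor U : (e→((t→t)→e)), argument g : e; result ((t→t)→e).
[[[p m] r] [g U]]: functor [g U] : ((t→t)→e), argument [[p m] r] : (t→t); result e.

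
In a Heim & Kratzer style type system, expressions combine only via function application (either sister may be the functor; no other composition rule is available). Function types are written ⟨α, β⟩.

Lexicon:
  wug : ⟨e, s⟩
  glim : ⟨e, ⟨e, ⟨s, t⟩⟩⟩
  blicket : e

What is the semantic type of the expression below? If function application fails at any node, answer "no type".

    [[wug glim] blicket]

no type

[wug glim]: ⟨e, s⟩ and ⟨e, ⟨e, ⟨s, t⟩⟩⟩ cannot combine by function application — type clash.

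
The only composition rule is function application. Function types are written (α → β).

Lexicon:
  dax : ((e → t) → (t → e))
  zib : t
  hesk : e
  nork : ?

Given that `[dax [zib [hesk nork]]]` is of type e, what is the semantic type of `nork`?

(e → (t → (((e → t) → (t → e)) → e)))

[dax [zib [hesk nork]]] must have type e. The sister dax has type ((e → t) → (t → e)); that is not a function onto e, so [zib [hesk nork]] must be the functor, of type (((e → t) → (t → e)) → e).
[zib [hesk nork]] must have type (((e → t) → (t → e)) → e). The sister zib has type t; that is not a function onto (((e → t) → (t → e)) → e), so [hesk nork] must be the functor, of type (t → (((e → t) → (t → e)) → e)).
[hesk nork] must have type (t → (((e → t) → (t → e)) → e)). The sister hesk has type e; that is not a function onto (t → (((e → t) → (t → e)) → e)), so nork must be the functor, of type (e → (t → (((e → t) → (t → e)) → e))).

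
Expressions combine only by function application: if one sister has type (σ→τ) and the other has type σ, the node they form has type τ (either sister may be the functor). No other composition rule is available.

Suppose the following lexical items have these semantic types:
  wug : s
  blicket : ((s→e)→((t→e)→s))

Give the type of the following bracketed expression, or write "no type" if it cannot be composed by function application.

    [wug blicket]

no type

At [wug blicket]: neither s nor ((s→e)→((t→e)→s)) can take the other as argument; the node is ill-typed.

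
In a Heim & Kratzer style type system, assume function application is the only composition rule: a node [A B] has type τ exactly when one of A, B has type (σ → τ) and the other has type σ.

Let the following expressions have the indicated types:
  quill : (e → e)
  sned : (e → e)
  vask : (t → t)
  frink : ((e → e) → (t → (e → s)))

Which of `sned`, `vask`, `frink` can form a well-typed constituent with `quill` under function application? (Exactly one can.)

sned : (e → e) — does not combine with quill.
vask : (t → t) — does not combine with quill.
frink — combines: frink : ((e → e) → (t → (e → s))) takes quill : (e → e) as argument, giving (t → (e → s)).

frink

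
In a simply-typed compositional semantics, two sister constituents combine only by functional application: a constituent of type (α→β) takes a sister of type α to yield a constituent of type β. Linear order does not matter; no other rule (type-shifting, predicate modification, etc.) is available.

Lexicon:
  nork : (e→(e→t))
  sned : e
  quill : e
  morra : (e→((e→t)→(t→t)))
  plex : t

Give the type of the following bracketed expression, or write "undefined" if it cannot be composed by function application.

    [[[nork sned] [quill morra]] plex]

t

[nork sned]: nork is (e→(e→t)), sned is e; result (e→t).
[quill morra]: morra is (e→((e→t)→(t→t))), quill is e; result ((e→t)→(t→t)).
[[nork sned] [quill morra]]: [quill morra] is ((e→t)→(t→t)), [nork sned] is (e→t); result (t→t).
[[[nork sned] [quill morra]] plex]: [[nork sned] [quill morra]] is (t→t), plex is t; result t.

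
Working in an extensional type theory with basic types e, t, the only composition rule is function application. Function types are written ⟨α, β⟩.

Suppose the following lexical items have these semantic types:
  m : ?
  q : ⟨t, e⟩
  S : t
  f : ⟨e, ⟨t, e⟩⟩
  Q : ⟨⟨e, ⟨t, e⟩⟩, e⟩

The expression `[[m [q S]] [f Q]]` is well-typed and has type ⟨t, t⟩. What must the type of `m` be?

At [[m [q S]] [f Q]] (required: ⟨t, t⟩): [f Q] is e, which is not a function with range ⟨t, t⟩; hence [m [q S]] is the functor — type ⟨e, ⟨t, t⟩⟩.
At [m [q S]] (required: ⟨e, ⟨t, t⟩⟩): [q S] is e, which is not a function with range ⟨e, ⟨t, t⟩⟩; hence m is the functor — type ⟨e, ⟨e, ⟨t, t⟩⟩⟩.

⟨e, ⟨e, ⟨t, t⟩⟩⟩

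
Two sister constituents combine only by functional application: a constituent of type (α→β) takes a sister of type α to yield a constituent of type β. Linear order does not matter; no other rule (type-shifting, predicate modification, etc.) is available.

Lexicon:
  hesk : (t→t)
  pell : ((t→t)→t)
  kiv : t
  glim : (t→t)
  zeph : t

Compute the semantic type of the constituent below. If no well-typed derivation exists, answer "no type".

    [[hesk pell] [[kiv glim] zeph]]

[hesk pell]: ((t→t)→t) applied to (t→t) yields t.
[kiv glim]: (t→t) applied to t yields t.
[[kiv glim] zeph]: t and t cannot combine by function application — type clash.

no type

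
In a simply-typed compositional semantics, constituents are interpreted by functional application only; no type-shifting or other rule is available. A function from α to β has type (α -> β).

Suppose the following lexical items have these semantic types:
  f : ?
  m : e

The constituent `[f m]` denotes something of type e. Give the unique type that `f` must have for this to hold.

At [f m] (required: e): m is e, which is not a function with range e; hence f is the functor — type (e -> e).

(e -> e)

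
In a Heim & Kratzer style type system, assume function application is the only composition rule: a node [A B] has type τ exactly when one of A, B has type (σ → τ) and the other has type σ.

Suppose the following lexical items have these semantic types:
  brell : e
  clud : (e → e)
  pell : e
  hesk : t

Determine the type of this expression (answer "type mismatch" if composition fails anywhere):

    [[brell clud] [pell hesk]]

type mismatch

[brell clud]: clud is (e → e), brell is e; result e.
[pell hesk]: e with t — neither is a function whose domain matches the other; composition fails here.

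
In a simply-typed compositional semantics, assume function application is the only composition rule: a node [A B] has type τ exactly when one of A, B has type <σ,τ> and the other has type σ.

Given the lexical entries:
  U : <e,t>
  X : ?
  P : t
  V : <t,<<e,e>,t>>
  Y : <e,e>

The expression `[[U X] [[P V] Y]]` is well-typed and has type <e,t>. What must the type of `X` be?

For [[U X] [[P V] Y]] to have type <e,t> with [[P V] Y] of type t, [U X] must be the function: [U X] : <t,<e,t>>.
For [U X] to have type <t,<e,t>> with U of type <e,t>, X must be the function: X : <<e,t>,<t,<e,t>>>.

<<e,t>,<t,<e,t>>>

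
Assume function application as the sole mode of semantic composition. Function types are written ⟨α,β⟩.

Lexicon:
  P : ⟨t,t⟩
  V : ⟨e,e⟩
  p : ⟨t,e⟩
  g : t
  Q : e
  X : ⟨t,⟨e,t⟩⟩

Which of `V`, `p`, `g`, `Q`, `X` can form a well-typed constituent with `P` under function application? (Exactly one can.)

g

V : ⟨e,e⟩ — no; P wants t, and V wants e.
p : ⟨t,e⟩ — no; P wants t, and p wants t.
g — combines: P : ⟨t,t⟩ takes g : t as argument, giving t.
Q : e — no; P wants t, and Q wants nothing (atomic).
X : ⟨t,⟨e,t⟩⟩ — no; P wants t, and X wants t.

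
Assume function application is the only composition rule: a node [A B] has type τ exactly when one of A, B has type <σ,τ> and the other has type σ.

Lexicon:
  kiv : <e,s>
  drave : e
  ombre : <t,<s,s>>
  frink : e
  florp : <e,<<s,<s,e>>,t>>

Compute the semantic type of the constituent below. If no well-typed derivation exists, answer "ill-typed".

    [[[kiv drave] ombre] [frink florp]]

[kiv drave]: functor kiv : <e,s>, argument drave : e; result s.
[[kiv drave] ombre]: s with <t,<s,s>> — neither is a function whose domain matches the other; composition fails here.

ill-typed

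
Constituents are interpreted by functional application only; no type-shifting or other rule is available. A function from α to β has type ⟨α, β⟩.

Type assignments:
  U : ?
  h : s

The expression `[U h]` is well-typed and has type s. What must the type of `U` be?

At [U h] (required: s): h is s, which is not a function with range s; hence U is the functor — type ⟨s, s⟩.

⟨s, s⟩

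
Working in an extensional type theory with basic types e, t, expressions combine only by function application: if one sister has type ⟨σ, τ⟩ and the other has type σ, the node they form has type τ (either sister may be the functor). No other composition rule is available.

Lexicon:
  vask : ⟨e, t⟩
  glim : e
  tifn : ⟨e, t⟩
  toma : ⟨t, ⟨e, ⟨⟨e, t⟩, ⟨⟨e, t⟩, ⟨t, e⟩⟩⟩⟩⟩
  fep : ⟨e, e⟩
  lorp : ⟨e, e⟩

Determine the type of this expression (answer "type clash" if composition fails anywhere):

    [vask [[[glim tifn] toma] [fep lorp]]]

type clash

At [glim tifn], tifn : ⟨e, t⟩ takes glim : e, giving t.
At [[glim tifn] toma], toma : ⟨t, ⟨e, ⟨⟨e, t⟩, ⟨⟨e, t⟩, ⟨t, e⟩⟩⟩⟩⟩ takes [glim tifn] : t, giving ⟨e, ⟨⟨e, t⟩, ⟨⟨e, t⟩, ⟨t, e⟩⟩⟩⟩.
At [fep lorp]: neither ⟨e, e⟩ nor ⟨e, e⟩ can take the other as argument; the node is ill-typed.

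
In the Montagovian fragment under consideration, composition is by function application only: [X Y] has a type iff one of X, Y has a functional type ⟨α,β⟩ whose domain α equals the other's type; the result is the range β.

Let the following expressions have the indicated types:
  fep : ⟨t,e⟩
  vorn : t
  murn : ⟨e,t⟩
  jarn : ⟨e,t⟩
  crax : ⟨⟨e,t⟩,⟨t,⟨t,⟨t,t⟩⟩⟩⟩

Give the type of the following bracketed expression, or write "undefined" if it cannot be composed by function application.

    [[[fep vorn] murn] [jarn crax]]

⟨t,⟨t,t⟩⟩

[fep vorn]: ⟨t,e⟩ applied to t yields e.
[[fep vorn] murn]: ⟨e,t⟩ applied to e yields t.
[jarn crax]: ⟨⟨e,t⟩,⟨t,⟨t,⟨t,t⟩⟩⟩⟩ applied to ⟨e,t⟩ yields ⟨t,⟨t,⟨t,t⟩⟩⟩.
[[[fep vorn] murn] [jarn crax]]: ⟨t,⟨t,⟨t,t⟩⟩⟩ applied to t yields ⟨t,⟨t,t⟩⟩.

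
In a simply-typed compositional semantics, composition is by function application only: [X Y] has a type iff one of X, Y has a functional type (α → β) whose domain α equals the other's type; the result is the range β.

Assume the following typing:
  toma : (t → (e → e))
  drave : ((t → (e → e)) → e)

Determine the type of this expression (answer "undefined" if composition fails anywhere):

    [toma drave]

e

[toma drave]: drave is ((t → (e → e)) → e), toma is (t → (e → e)); result e.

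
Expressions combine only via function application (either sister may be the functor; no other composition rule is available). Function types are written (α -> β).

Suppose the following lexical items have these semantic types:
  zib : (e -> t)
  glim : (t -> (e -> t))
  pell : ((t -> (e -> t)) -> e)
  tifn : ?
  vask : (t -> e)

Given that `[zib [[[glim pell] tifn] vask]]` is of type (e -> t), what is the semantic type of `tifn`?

(e -> ((t -> e) -> ((e -> t) -> (e -> t))))

At [zib [[[glim pell] tifn] vask]] (required: (e -> t)): zib is (e -> t), which is not a function with range (e -> t); hence [[[glim pell] tifn] vask] is the functor — type ((e -> t) -> (e -> t)).
At [[[glim pell] tifn] vask] (required: ((e -> t) -> (e -> t))): vask is (t -> e), which is not a function with range ((e -> t) -> (e -> t)); hence [[glim pell] tifn] is the functor — type ((t -> e) -> ((e -> t) -> (e -> t))).
At [[glim pell] tifn] (required: ((t -> e) -> ((e -> t) -> (e -> t)))): [glim pell] is e, which is not a function with range ((t -> e) -> ((e -> t) -> (e -> t))); hence tifn is the functor — type (e -> ((t -> e) -> ((e -> t) -> (e -> t)))).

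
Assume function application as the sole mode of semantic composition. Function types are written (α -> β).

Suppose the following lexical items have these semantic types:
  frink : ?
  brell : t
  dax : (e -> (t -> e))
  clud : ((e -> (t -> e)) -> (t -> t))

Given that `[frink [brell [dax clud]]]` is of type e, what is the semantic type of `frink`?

[frink [brell [dax clud]]] is required to be e. [brell [dax clud]] : t cannot yield e as functor, so frink : (t -> e).

(t -> e)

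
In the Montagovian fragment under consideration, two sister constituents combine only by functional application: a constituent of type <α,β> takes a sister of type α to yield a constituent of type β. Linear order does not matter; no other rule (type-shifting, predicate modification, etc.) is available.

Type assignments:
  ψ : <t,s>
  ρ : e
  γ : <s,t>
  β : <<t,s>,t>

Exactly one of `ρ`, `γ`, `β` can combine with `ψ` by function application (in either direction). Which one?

ρ : e — neither side's domain matches the other.
γ : <s,t> — neither side's domain matches the other.
β — combines: β : <<t,s>,t> takes ψ : <t,s> as argument, giving t.

β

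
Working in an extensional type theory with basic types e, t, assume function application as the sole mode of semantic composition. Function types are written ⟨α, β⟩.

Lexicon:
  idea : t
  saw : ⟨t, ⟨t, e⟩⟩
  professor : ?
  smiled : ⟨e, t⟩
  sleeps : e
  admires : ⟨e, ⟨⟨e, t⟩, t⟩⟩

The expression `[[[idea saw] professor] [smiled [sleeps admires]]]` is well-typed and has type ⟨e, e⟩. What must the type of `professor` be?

[[[idea saw] professor] [smiled [sleeps admires]]] must have type ⟨e, e⟩. The sister [smiled [sleeps admires]] has type t; that is not a function onto ⟨e, e⟩, so [[idea saw] professor] must be the functor, of type ⟨t, ⟨e, e⟩⟩.
[[idea saw] professor] must have type ⟨t, ⟨e, e⟩⟩. The sister [idea saw] has type ⟨t, e⟩; that is not a function onto ⟨t, ⟨e, e⟩⟩, so professor must be the functor, of type ⟨⟨t, e⟩, ⟨t, ⟨e, e⟩⟩⟩.

⟨⟨t, e⟩, ⟨t, ⟨e, e⟩⟩⟩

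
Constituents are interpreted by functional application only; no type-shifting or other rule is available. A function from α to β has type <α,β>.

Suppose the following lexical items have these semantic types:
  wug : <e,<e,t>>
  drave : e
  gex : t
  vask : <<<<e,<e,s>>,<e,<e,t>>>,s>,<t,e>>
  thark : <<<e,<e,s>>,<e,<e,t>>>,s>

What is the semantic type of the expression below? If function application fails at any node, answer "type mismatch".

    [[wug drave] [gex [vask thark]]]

t

[wug drave]: functor wug : <e,<e,t>>, argument drave : e; result <e,t>.
[vask thark]: functor vask : <<<<e,<e,s>>,<e,<e,t>>>,s>,<t,e>>, argument thark : <<<e,<e,s>>,<e,<e,t>>>,s>; result <t,e>.
[gex [vask thark]]: functor [vask thark] : <t,e>, argument gex : t; result e.
[[wug drave] [gex [vask thark]]]: functor [wug drave] : <e,t>, argument [gex [vask thark]] : e; result t.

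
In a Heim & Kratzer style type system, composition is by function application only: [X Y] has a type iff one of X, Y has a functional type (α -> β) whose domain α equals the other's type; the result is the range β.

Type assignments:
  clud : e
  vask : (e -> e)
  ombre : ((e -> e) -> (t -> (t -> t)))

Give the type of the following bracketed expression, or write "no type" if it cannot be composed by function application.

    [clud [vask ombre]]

no type

[vask ombre]: ombre is ((e -> e) -> (t -> (t -> t))), vask is (e -> e); result (t -> (t -> t)).
At [clud [vask ombre]]: neither e nor (t -> (t -> t)) can take the other as argument; the node is ill-typed.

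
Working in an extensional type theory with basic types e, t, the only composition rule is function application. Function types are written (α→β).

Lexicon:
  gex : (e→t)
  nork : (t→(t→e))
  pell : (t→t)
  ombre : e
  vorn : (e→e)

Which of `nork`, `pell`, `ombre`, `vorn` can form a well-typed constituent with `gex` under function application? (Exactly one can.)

nork : (t→(t→e)) — no; gex wants e, and nork wants t.
pell : (t→t) — no; gex wants e, and pell wants t.
ombre — combines: gex : (e→t) takes ombre : e as argument, giving t.
vorn : (e→e) — no; gex wants e, and vorn wants e.

ombre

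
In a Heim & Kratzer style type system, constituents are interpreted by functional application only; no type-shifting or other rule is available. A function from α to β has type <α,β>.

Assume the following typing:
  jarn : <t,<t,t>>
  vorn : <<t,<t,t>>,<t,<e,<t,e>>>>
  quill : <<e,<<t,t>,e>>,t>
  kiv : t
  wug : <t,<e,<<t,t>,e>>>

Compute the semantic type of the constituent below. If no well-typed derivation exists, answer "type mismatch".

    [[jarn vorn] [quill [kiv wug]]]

<e,<t,e>>

[jarn vorn]: vorn is <<t,<t,t>>,<t,<e,<t,e>>>>, jarn is <t,<t,t>>; result <t,<e,<t,e>>>.
[kiv wug]: wug is <t,<e,<<t,t>,e>>>, kiv is t; result <e,<<t,t>,e>>.
[quill [kiv wug]]: quill is <<e,<<t,t>,e>>,t>, [kiv wug] is <e,<<t,t>,e>>; result t.
[[jarn vorn] [quill [kiv wug]]]: [jarn vorn] is <t,<e,<t,e>>>, [quill [kiv wug]] is t; result <e,<t,e>>.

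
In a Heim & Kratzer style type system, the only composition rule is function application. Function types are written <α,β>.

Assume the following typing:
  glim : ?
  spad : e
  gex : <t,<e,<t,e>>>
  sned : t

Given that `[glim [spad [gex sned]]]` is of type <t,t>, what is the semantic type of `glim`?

<<t,e>,<t,t>>

For [glim [spad [gex sned]]] to have type <t,t> with [spad [gex sned]] of type <t,e>, glim must be the function: glim : <<t,e>,<t,t>>.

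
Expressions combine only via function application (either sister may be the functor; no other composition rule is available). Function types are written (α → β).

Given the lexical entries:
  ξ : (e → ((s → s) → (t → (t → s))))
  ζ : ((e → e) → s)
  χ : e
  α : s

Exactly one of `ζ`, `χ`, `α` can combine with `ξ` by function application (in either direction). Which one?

χ

ζ : ((e → e) → s) — does not combine with ξ.
χ — combines: ξ : (e → ((s → s) → (t → (t → s)))) takes χ : e as argument, giving ((s → s) → (t → (t → s))).
α : s — does not combine with ξ.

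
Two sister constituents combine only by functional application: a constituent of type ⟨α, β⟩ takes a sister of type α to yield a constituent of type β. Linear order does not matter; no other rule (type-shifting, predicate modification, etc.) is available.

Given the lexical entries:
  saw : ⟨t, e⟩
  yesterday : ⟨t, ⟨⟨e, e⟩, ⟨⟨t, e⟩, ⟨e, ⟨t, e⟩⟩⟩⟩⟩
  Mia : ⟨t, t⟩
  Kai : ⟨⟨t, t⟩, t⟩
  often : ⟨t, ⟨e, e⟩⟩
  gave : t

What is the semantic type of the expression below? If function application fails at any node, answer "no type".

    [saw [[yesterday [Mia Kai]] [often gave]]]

[Mia Kai]: Kai is ⟨⟨t, t⟩, t⟩, Mia is ⟨t, t⟩; result t.
[yesterday [Mia Kai]]: yesterday is ⟨t, ⟨⟨e, e⟩, ⟨⟨t, e⟩, ⟨e, ⟨t, e⟩⟩⟩⟩⟩, [Mia Kai] is t; result ⟨⟨e, e⟩, ⟨⟨t, e⟩, ⟨e, ⟨t, e⟩⟩⟩⟩.
[often gave]: often is ⟨t, ⟨e, e⟩⟩, gave is t; result ⟨e, e⟩.
[[yesterday [Mia Kai]] [often gave]]: [yesterday [Mia Kai]] is ⟨⟨e, e⟩, ⟨⟨t, e⟩, ⟨e, ⟨t, e⟩⟩⟩⟩, [often gave] is ⟨e, e⟩; result ⟨⟨t, e⟩, ⟨e, ⟨t, e⟩⟩⟩.
[saw [[yesterday [Mia Kai]] [often gave]]]: [[yesterday [Mia Kai]] [often gave]] is ⟨⟨t, e⟩, ⟨e, ⟨t, e⟩⟩⟩, saw is ⟨t, e⟩; result ⟨e, ⟨t, e⟩⟩.

⟨e, ⟨t, e⟩⟩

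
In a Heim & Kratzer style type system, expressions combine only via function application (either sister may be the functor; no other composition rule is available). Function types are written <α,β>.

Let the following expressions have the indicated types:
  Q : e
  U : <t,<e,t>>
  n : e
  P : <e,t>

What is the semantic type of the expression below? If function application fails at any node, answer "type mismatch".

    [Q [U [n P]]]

t

[n P]: <e,t> applied to e yields t.
[U [n P]]: <t,<e,t>> applied to t yields <e,t>.
[Q [U [n P]]]: <e,t> applied to e yields t.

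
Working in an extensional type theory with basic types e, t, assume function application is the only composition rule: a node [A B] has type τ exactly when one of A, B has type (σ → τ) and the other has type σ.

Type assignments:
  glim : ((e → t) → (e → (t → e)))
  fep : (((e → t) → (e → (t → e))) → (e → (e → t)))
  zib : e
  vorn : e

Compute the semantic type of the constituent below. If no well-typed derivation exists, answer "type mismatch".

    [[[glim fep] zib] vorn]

t

[glim fep]: functor fep : (((e → t) → (e → (t → e))) → (e → (e → t))), argument glim : ((e → t) → (e → (t → e))); result (e → (e → t)).
[[glim fep] zib]: functor [glim fep] : (e → (e → t)), argument zib : e; result (e → t).
[[[glim fep] zib] vorn]: functor [[glim fep] zib] : (e → t), argument vorn : e; result t.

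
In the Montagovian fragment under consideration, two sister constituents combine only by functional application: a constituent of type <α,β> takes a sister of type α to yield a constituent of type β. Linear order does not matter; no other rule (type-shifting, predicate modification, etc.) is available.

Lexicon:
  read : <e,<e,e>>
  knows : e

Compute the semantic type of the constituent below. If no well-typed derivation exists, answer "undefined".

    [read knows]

[read knows] — read of type <e,<e,e>> combines with knows of type e: type <e,e>.

<e,e>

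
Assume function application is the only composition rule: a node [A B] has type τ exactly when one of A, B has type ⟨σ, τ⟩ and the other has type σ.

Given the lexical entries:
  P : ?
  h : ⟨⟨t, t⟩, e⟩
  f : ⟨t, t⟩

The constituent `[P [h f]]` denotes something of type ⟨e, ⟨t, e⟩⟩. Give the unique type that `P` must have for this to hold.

[P [h f]] must have type ⟨e, ⟨t, e⟩⟩. The sister [h f] has type e; that is not a function onto ⟨e, ⟨t, e⟩⟩, so P must be the functor, of type ⟨e, ⟨e, ⟨t, e⟩⟩⟩.

⟨e, ⟨e, ⟨t, e⟩⟩⟩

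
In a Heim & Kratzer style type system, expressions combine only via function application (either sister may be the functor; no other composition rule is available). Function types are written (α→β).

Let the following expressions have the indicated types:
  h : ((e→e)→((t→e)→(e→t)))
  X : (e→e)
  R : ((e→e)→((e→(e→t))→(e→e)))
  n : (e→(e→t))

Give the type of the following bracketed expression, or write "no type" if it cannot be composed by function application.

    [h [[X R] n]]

((t→e)→(e→t))

[X R] — R of type ((e→e)→((e→(e→t))→(e→e))) combines with X of type (e→e): type ((e→(e→t))→(e→e)).
[[X R] n] — [X R] of type ((e→(e→t))→(e→e)) combines with n of type (e→(e→t)): type (e→e).
[h [[X R] n]] — h of type ((e→e)→((t→e)→(e→t))) combines with [[X R] n] of type (e→e): type ((t→e)→(e→t)).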